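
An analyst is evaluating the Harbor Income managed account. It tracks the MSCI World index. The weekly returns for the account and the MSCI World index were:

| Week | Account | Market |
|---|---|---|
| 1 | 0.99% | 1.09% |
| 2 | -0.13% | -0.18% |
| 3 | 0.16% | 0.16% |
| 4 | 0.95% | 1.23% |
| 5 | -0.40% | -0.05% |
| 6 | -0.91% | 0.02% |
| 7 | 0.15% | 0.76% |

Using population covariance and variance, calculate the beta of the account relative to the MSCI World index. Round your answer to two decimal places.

r̄p = 0.1157%,  r̄m = 0.4329%
Cov = Σ(rp − r̄p)(rm − r̄m) / 7 = 0.2945
Var(rm) = Σ(rm − r̄m)² / 7 = 0.2897
β = Cov / Var = 0.2945 / 0.2897 = 1.0166

1.02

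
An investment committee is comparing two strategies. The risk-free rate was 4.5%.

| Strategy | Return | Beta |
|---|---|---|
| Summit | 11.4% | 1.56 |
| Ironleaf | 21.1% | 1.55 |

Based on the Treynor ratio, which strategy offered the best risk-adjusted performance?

Summit: Treynor = (11.4% − 4.5%) / 1.56 = 4.423
Ironleaf: Treynor = (21.1% − 4.5%) / 1.55 = 10.710
Highest: Ironleaf (10.710).

Ironleaf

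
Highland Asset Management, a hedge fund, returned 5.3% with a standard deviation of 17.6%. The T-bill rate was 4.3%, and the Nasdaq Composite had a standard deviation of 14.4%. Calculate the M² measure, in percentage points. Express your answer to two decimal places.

Sharpe = (Rp − Rf) / σp = (5.3% − 4.3%) / 17.6% = 0.0568
M² = Rf + Sharpe × σm = 4.3% + 0.0568 × 14.4% = 5.1179%

5.12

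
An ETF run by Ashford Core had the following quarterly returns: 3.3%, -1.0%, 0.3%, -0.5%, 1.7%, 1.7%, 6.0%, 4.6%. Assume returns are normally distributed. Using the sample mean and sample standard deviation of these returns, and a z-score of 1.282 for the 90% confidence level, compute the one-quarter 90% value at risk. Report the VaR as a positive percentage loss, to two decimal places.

1.16

r̄ = (3.3 − 1 + 0.3 − 0.5 + 1.7 + 1.7 + 6 + 4.6) / 8 = 16.10 / 8 = 2.0125%
Sample std dev = √[42.7688 / 7] = 2.4718%
VaR = −(r̄ − z·σ) = −(2.0125 − 1.282 × 2.4718) = −(-1.1563) = 1.1563%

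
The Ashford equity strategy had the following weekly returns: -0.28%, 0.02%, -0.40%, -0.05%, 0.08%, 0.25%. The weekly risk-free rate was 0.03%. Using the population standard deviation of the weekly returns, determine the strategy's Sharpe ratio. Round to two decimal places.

-0.43

Mean return r̄ = -0.380 / 6 = -0.0633%
Population σ = √[Σ(r − r̄)² / 6] = √[0.2861 / 6] = √0.0477 = 0.2184%
Sharpe = (r̄ − rf) / σ = (-0.0633 − 0.03) / 0.2184 = -0.0933 / 0.2184 = -0.4272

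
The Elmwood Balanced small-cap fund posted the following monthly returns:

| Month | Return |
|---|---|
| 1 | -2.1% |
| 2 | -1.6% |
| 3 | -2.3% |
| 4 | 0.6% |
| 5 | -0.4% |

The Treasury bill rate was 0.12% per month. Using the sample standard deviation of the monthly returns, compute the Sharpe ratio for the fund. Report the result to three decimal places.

r̄ = (-2.1 − 1.6 − 2.3 + 0.6 − 0.4) / 5 = -5.80 / 5 = -1.1600%
Σ(r − r̄)² = (-2.1 − (-1.1600))² + (-1.6 − (-1.1600))² + (-2.3 − (-1.1600))² + … = 6.0520
σ = √[6.0520 / 4] = 1.2300%
Sharpe = (r̄ − rf) / σ = (-1.1600 − 0.12) / 1.2300 = -1.2800 / 1.2300 = -1.0407

-1.041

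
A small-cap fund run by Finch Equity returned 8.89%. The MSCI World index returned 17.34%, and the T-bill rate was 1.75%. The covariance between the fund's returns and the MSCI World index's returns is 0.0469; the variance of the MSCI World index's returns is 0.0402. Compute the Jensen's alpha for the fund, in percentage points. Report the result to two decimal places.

-11.05

β = Cov / Var = 0.0469 / 0.0402 = 1.1667
E[R] = Rf + β(Rm − Rf) = 1.75% + 1.1667 × (17.34% − 1.75%) = 19.9389%
α = Rp − E[R] = 8.89% − 19.9389% = -11.0489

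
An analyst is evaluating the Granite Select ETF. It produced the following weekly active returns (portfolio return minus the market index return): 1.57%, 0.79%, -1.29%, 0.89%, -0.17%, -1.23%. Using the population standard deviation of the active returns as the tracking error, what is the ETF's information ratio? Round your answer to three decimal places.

r̄ = (1.57 + 0.79 − 1.29 + 0.89 − 0.17 − 1.23) / 6 = 0.0933%
Σ(r − r̄)² = (1.57 − 0.0933)² + (0.79 − 0.0933)² + (-1.29 − 0.0933)² + … = 7.0347
population σ = √(7.0347 / 6) = √1.1725 = 1.0828%
IR = r̄ / tracking error = 0.0933 / 1.0828 = 0.0862

0.086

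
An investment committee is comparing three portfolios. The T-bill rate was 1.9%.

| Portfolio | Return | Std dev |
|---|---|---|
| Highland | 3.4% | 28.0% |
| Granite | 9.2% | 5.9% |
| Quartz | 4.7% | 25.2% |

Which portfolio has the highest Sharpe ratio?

Highland: Sharpe ratio = (3.4% − 1.9%) / 28.0% = 0.054
Granite: Sharpe ratio = (9.2% − 1.9%) / 5.9% = 1.237
Quartz: Sharpe ratio = (4.7% − 1.9%) / 25.2% = 0.111
Highest: Granite (1.237).

Granite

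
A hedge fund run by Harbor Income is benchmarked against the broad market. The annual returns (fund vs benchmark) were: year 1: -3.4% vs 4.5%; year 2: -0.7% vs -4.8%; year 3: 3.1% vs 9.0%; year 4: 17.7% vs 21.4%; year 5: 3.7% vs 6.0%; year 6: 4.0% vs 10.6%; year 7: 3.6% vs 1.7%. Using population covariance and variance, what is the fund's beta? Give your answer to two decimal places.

0.68

r̄p = 4.0000%,  r̄m = 6.9143%
Cov = Σ(rp − r̄p)(rm − r̄m) / 7 = 38.8371
Var(rm) = Σ(rm − r̄m)² / 7 = 56.9784
β = Cov / Var = 38.8371 / 56.9784 = 0.6816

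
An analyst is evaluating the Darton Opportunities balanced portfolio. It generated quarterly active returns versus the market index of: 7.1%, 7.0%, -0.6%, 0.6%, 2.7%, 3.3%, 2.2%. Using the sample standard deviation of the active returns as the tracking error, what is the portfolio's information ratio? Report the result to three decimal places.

r̄ = (7.1 + 7 − 0.6 + 0.6 + 2.7 + 3.3 + 2.2) / 7 = 22.30 / 7 = 3.1857%
Sample std dev = √[52.1086 / 6] = 2.9470%
IR = r̄ / tracking error = 3.1857 / 2.9470 = 1.0810

1.081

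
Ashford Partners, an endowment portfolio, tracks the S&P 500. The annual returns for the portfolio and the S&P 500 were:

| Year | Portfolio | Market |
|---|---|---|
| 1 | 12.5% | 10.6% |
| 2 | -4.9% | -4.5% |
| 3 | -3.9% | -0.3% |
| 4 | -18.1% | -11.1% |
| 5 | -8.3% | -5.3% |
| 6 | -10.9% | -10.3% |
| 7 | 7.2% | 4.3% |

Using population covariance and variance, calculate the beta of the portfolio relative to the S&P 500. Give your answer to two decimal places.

r̄p = -3.7714%,  r̄m = -2.3714%
Cov = Σ(rp − r̄p)(rm − r̄m) / 7 = 68.7492
Var(rm) = Σ(rm − r̄m)² / 7 = 52.7449
β = Cov / Var = 68.7492 / 52.7449 = 1.3034

1.30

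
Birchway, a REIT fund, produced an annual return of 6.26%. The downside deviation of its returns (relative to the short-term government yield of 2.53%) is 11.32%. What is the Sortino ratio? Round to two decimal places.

Sortino = (Rp − Rf) / σd = (6.26% − 2.53%) / 11.32% = 3.73% / 11.32% = 0.3295

0.33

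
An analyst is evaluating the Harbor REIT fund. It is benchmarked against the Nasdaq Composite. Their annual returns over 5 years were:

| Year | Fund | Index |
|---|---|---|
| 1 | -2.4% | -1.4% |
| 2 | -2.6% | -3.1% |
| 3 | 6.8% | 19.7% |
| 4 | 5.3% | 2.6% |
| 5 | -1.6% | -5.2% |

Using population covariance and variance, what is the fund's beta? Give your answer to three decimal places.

r̄p = 1.1000%,  r̄m = 2.5200%
Cov = Σ(rp − r̄p)(rm − r̄m) / 5 = 30.7240
Var(rm) = Σ(rm − r̄m)² / 5 = 80.3416
β = Cov / Var = 30.7240 / 80.3416 = 0.3824

0.382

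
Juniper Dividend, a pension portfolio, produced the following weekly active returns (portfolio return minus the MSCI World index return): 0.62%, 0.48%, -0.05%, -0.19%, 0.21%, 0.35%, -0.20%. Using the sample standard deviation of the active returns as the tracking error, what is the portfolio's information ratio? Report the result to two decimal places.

r̄ = (0.62 + 0.48 − 0.05 − 0.19 + 0.21 + 0.35 − 0.2) / 7 = 0.1743%
Σ(r − r̄)² = 0.6474; sample σ = √(0.6474/6) = 0.3285%
IR = r̄ / tracking error = 0.1743 / 0.3285 = 0.5306

0.53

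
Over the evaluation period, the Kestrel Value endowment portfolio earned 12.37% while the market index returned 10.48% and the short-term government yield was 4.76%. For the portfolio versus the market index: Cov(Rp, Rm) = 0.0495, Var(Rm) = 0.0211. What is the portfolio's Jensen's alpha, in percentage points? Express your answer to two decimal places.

β = Cov / Var = 0.0495 / 0.0211 = 2.3460
E[R] = Rf + β(Rm − Rf) = 4.76% + 2.3460 × (10.48% − 4.76%) = 18.1791%
α = Rp − E[R] = 12.37% − 18.1791% = -5.8091

-5.81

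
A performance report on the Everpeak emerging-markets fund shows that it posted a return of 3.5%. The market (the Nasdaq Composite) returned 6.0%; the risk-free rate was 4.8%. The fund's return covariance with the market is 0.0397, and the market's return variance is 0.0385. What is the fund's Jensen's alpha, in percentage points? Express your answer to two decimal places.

β = Cov / Var = 0.0397 / 0.0385 = 1.0312
E[R] = Rf + β(Rm − Rf) = 4.8% + 1.0312 × (6.0% − 4.8%) = 6.0374%
α = Rp − E[R] = 3.5% − 6.0374% = -2.5374

-2.54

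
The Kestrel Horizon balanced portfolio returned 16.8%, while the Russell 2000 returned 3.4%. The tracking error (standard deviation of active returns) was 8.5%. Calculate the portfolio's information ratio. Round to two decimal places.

IR = (Rp − Rb) / TE = (16.8% − 3.4%) / 8.5% = 13.40% / 8.5% = 1.5765

1.58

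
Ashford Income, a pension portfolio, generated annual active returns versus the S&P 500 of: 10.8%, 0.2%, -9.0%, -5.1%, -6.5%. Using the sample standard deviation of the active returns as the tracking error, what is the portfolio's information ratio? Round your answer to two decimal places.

-0.24

r̄ = (10.8 + 0.2 − 9 − 5.1 − 6.5) / 5 = -9.60 / 5 = -1.9200%
Σ(r − r̄)² = 247.5080; sample σ = √(247.5080/4) = 7.8662%
IR = r̄ / tracking error = -1.9200 / 7.8662 = -0.2441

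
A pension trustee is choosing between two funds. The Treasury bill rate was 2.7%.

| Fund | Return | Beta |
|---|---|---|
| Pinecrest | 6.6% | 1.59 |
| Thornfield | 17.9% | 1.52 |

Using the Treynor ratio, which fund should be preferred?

Pinecrest: Treynor = (6.6% − 2.7%) / 1.59 = 2.453
Thornfield: Treynor = (17.9% − 2.7%) / 1.52 = 10.000
Highest: Thornfield (10.000).

Thornfield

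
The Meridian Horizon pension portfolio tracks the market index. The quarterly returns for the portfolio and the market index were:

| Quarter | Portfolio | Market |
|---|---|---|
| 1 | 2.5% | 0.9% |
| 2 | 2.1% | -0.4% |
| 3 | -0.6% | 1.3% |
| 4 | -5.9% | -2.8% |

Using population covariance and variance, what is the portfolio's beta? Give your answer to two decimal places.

1.63

r̄p = -0.4750%,  r̄m = -0.2500%
Cov = Σ(rp − r̄p)(rm − r̄m) / 4 = 4.1688
Var(rm) = Σ(rm − r̄m)² / 4 = 2.5625
β = Cov / Var = 4.1688 / 2.5625 = 1.6268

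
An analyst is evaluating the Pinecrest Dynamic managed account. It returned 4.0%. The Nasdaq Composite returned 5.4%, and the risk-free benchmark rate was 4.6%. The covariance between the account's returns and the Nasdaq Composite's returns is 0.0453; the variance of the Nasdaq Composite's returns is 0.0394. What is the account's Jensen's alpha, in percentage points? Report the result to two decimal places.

β = Cov / Var = 0.0453 / 0.0394 = 1.1497
E[R] = Rf + β(Rm − Rf) = 4.6% + 1.1497 × (5.4% − 4.6%) = 5.5198%
α = Rp − E[R] = 4.0% − 5.5198% = -1.5198

-1.52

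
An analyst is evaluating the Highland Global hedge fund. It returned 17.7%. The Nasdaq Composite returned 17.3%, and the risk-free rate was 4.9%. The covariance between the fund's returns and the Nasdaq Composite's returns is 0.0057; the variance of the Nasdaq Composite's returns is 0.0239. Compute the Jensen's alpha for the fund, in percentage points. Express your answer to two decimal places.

9.84

β = Cov / Var = 0.0057 / 0.0239 = 0.2385
E[R] = Rf + β(Rm − Rf) = 4.9% + 0.2385 × (17.3% − 4.9%) = 7.8574%
α = Rp − E[R] = 17.7% − 7.8574% = 9.8426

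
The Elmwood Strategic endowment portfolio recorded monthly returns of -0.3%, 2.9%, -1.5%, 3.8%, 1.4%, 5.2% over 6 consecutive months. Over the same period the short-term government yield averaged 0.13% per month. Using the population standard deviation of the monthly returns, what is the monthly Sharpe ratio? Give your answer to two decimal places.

0.77

Mean return μ = 11.50 / 6 = 1.9167%
Σ(r − μ)² = (-0.3 − 1.9167)² + (2.9 − 1.9167)² + … = 32.1483
σ = √[32.1483 / 6] = 2.3147%
Sharpe = (μ − rf) / σ = (1.9167 − 0.13) / 2.3147 = 1.7867 / 2.3147 = 0.7719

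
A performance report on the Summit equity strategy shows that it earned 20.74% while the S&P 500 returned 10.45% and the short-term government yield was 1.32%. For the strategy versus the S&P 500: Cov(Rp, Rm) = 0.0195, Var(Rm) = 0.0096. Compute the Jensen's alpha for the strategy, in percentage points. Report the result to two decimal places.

0.87

β = Cov / Var = 0.0195 / 0.0096 = 2.0313
E[R] = Rf + β(Rm − Rf) = 1.32% + 2.0313 × (10.45% − 1.32%) = 19.8658%
α = Rp − E[R] = 20.74% − 19.8658% = 0.8742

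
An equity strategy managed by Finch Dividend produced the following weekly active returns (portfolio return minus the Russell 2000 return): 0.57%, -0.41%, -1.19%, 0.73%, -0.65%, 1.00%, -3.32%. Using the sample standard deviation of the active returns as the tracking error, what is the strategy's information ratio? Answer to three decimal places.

-0.313

r̄ = (0.57 − 0.41 − 1.19 + 0.73 − 0.65 + 1 − 3.32) / 7 = -3.270 / 7 = -0.4671%
Sample std dev = √[13.3593 / 6] = 1.4922%
IR = r̄ / tracking error = -0.4671 / 1.4922 = -0.3130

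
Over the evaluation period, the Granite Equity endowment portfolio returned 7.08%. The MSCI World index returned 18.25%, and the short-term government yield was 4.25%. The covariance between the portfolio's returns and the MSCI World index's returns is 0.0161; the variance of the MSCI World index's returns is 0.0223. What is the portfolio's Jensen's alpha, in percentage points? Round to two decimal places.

-7.28

β = Cov / Var = 0.0161 / 0.0223 = 0.7220
E[R] = Rf + β(Rm − Rf) = 4.25% + 0.7220 × (18.25% − 4.25%) = 14.3580%
α = Rp − E[R] = 7.08% − 14.3580% = -7.2780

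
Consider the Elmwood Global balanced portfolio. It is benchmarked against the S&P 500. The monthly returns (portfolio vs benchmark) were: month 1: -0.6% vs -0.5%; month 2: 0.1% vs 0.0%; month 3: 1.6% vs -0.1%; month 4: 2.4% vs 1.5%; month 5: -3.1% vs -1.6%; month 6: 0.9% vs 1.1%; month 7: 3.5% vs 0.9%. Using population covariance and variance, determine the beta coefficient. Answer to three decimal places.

1.745

r̄p = 0.6857%,  r̄m = 0.1857%
Cov = Σ(rp − r̄p)(rm − r̄m) / 7 = 1.7069
Var(rm) = Σ(rm − r̄m)² / 7 = 0.9784
β = Cov / Var = 1.7069 / 0.9784 = 1.7446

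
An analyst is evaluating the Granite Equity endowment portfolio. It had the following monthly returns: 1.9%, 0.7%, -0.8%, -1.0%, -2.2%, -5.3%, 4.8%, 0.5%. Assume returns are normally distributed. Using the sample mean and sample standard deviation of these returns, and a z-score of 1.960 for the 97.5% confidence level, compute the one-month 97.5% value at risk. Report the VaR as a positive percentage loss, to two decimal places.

5.99

r̄ = (1.9 + 0.7 − 0.8 − 1 − 2.2 − 5.3 + 4.8 + 0.5) / 8 = -1.40 / 8 = -0.1750%
Sample std dev = √[61.7150 / 7] = 2.9692%
VaR = −(r̄ − z·σ) = −(-0.1750 − 1.960 × 2.9692) = −(-5.9946) = 5.9946%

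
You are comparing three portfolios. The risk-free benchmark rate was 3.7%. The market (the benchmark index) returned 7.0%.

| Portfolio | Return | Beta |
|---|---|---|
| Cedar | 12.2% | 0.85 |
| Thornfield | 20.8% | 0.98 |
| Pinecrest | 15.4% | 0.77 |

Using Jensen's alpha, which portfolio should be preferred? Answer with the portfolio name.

Thornfield

Cedar: α = 12.2% − [3.7% + 0.85 × (7.0% − 3.7%)] = 5.695
Thornfield: α = 20.8% − [3.7% + 0.98 × (7.0% − 3.7%)] = 13.866
Pinecrest: α = 15.4% − [3.7% + 0.77 × (7.0% − 3.7%)] = 9.159
Highest: Thornfield (13.866).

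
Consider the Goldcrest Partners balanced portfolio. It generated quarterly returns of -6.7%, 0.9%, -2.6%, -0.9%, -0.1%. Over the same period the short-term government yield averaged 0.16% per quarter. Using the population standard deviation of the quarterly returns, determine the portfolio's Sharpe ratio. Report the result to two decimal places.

-0.76

r̄ = (-6.7 + 0.9 − 2.6 − 0.9 − 0.1) / 5 = -9.40 / 5 = -1.8800%
Σ(r − r̄)² = (-6.7 − (-1.8800))² + (0.9 − (-1.8800))² + … = 35.6080
population σ = √(35.6080 / 5) = √7.1216 = 2.6686%
Sharpe = (r̄ − rf) / σ = (-1.8800 − 0.16) / 2.6686 = -2.0400 / 2.6686 = -0.7644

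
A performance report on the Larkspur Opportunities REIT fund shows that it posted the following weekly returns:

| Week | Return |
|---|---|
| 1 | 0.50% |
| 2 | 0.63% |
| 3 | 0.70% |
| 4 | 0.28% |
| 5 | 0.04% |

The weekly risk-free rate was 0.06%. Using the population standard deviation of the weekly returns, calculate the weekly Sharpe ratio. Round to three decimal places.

1.530

Mean return r̄ = 2.150 / 5 = 0.4300%
Σ(r − r̄)² = 0.2924; population σ = √(0.2924/5) = 0.2418%
Sharpe = (r̄ − rf) / σ = (0.4300 − 0.06) / 0.2418 = 0.3700 / 0.2418 = 1.5302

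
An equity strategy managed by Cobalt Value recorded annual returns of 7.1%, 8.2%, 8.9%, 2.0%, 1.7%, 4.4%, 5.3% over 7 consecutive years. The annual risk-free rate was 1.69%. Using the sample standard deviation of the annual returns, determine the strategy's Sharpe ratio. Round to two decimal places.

Mean return r̄ = 37.60 / 7 = 5.3714%
Σ(r − r̄)² = (7.1 − 5.3714)² + (8.2 − 5.3714)² + (8.9 − 5.3714)² + … = 49.2343
σ = √[49.2343 / 6] = 2.8646%
Sharpe = (r̄ − rf) / σ = (5.3714 − 1.69) / 2.8646 = 3.6814 / 2.8646 = 1.2851

1.29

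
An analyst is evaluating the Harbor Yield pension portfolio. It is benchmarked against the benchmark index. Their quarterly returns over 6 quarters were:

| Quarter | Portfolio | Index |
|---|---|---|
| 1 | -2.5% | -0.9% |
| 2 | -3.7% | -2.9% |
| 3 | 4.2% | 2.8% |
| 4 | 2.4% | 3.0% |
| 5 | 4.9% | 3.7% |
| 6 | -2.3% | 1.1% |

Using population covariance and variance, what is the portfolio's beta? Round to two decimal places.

1.33

r̄p = 0.5000%,  r̄m = 1.1333%
Cov = Σ(rp − r̄p)(rm − r̄m) / 6 = 7.3567
Var(rm) = Σ(rm − r̄m)² / 6 = 5.5422
β = Cov / Var = 7.3567 / 5.5422 = 1.3274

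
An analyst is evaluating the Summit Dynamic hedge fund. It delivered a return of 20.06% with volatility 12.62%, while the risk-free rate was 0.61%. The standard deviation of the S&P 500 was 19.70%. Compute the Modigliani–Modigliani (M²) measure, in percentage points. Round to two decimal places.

30.97

Sharpe = (Rp − Rf) / σp = (20.06% − 0.61%) / 12.62% = 1.5412
M² = Rf + Sharpe × σm = 0.61% + 1.5412 × 19.70% = 30.9716%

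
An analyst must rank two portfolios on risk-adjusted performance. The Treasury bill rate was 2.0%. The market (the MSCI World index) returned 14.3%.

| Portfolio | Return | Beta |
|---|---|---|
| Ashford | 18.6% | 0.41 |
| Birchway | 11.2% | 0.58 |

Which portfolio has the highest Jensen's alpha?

Ashford

Ashford: α = 18.6% − [2.0% + 0.41 × (14.3% − 2.0%)] = 11.557
Birchway: α = 11.2% − [2.0% + 0.58 × (14.3% − 2.0%)] = 2.066
Highest: Ashford (11.557).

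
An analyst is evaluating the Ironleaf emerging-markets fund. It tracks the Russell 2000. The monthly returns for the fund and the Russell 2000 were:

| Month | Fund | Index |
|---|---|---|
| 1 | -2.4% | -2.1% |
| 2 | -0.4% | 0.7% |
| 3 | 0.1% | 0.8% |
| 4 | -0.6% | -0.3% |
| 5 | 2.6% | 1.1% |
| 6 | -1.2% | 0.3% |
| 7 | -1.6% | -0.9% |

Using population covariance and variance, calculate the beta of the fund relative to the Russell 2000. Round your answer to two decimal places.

r̄p = -0.5000%,  r̄m = -0.0571%
Cov = Σ(rp − r̄p)(rm − r̄m) / 7 = 1.2514
Var(rm) = Σ(rm − r̄m)² / 7 = 1.1024
β = Cov / Var = 1.2514 / 1.1024 = 1.1352

1.14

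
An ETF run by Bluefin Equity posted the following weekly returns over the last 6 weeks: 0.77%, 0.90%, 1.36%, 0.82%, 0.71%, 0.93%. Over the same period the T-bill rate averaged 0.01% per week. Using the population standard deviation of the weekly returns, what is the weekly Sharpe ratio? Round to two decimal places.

4.26

r̄ = (0.77 + 0.9 + 1.36 + 0.82 + 0.71 + 0.93) / 6 = 5.490 / 6 = 0.9150%
Population σ = √[Σ(r − r̄)² / 6] = √[0.2706 / 6] = √0.0451 = 0.2124%
Sharpe = (r̄ − rf) / σ = (0.9150 − 0.01) / 0.2124 = 0.9050 / 0.2124 = 4.2608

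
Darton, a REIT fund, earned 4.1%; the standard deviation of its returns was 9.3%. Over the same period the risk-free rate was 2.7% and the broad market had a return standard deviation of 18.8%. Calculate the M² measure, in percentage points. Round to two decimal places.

Sharpe = (Rp − Rf) / σp = (4.1% − 2.7%) / 9.3% = 0.1505
M² = Rf + Sharpe × σm = 2.7% + 0.1505 × 18.8% = 5.5294%

5.53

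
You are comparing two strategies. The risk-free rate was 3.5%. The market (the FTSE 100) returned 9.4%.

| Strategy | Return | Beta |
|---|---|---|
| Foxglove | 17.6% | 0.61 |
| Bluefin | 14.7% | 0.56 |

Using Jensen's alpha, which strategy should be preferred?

Foxglove: α = 17.6% − [3.5% + 0.61 × (9.4% − 3.5%)] = 10.501
Bluefin: α = 14.7% − [3.5% + 0.56 × (9.4% − 3.5%)] = 7.896
Highest: Foxglove (10.501).

Foxglove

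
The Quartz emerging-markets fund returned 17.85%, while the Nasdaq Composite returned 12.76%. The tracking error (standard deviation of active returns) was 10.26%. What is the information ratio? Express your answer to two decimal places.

IR = (Rp − Rb) / TE = (17.85% − 12.76%) / 10.26% = 5.09% / 10.26% = 0.4961

0.50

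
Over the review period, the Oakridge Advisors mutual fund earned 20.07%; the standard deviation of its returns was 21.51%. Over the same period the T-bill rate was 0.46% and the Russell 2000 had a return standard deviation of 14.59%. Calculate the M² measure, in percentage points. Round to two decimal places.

Sharpe = (Rp − Rf) / σp = (20.07% − 0.46%) / 21.51% = 0.9117
M² = Rf + Sharpe × σm = 0.46% + 0.9117 × 14.59% = 13.7617%

13.76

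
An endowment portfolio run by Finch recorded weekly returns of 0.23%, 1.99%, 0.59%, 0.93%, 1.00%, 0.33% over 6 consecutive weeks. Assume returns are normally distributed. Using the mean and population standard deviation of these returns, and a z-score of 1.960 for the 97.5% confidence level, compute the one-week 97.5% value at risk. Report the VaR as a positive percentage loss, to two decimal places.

0.30

Mean return r̄ = 5.070 / 6 = 0.8450%
Σ(r − r̄)² = 2.0508; population σ = √(2.0508/6) = 0.5846%
VaR = −(r̄ − z·σ) = −(0.8450 − 1.960 × 0.5846) = −(-0.3008) = 0.3008%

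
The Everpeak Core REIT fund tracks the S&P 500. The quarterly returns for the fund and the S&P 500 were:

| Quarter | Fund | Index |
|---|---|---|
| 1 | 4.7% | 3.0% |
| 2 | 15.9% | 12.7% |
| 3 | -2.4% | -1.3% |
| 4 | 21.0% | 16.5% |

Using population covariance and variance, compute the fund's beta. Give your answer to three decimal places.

1.279

r̄p = 9.8000%,  r̄m = 7.7250%
Cov = Σ(rp − r̄p)(rm − r̄m) / 4 = 65.7075
Var(rm) = Σ(rm − r̄m)² / 4 = 51.3819
β = Cov / Var = 65.7075 / 51.3819 = 1.2788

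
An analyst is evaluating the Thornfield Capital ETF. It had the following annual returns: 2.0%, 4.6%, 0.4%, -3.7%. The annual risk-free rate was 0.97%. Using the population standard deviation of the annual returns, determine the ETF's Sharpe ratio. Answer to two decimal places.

Mean return μ = 3.30 / 4 = 0.8250%
Σ(r − μ)² = (2 − 0.8250)² + (4.6 − 0.8250)² + (0.4 − 0.8250)² + … = 36.2875
population σ = √(36.2875 / 4) = √9.0719 = 3.0120%
Sharpe = (μ − rf) / σ = (0.8250 − 0.97) / 3.0120 = -0.1450 / 3.0120 = -0.0481

-0.05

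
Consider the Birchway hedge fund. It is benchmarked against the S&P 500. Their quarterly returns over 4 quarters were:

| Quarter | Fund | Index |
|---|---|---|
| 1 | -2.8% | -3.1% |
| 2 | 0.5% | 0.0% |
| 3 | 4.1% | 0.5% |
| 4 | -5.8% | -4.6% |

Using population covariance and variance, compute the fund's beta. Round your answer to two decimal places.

1.67

r̄p = -1.0000%,  r̄m = -1.8000%
Cov = Σ(rp − r̄p)(rm − r̄m) / 4 = 7.5525
Var(rm) = Σ(rm − r̄m)² / 4 = 4.5150
β = Cov / Var = 7.5525 / 4.5150 = 1.6728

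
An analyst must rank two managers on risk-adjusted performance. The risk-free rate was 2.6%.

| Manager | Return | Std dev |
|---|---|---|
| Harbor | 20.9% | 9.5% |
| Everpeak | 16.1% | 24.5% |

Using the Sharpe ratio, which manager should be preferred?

Harbor

Harbor: Sharpe ratio = (20.9% − 2.6%) / 9.5% = 1.926
Everpeak: Sharpe ratio = (16.1% − 2.6%) / 24.5% = 0.551
Highest: Harbor (1.926).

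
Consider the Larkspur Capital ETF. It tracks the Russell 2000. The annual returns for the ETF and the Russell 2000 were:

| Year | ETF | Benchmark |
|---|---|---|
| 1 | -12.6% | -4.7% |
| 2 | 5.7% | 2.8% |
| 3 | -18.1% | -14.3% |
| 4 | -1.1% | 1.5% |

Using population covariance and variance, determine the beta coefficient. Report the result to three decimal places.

r̄p = -6.5250%,  r̄m = -3.6750%
Cov = Σ(rp − r̄p)(rm − r̄m) / 4 = 59.1106
Var(rm) = Σ(rm − r̄m)² / 4 = 45.6619
β = Cov / Var = 59.1106 / 45.6619 = 1.2945

1.295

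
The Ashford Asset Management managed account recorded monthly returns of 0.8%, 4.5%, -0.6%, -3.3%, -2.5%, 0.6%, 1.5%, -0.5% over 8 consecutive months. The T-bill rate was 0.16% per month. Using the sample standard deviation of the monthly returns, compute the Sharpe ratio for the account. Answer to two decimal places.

μ = (0.8 + 4.5 − 0.6 − 3.3 − 2.5 + 0.6 + 1.5 − 0.5) / 8 = 0.0625%
Σ(r − μ)² = (0.8 − 0.0625)² + (4.5 − 0.0625)² + … = 41.2188
σ = √[41.2188 / 7] = 2.4266%
Sharpe = (μ − rf) / σ = (0.0625 − 0.16) / 2.4266 = -0.0975 / 2.4266 = -0.0402

-0.04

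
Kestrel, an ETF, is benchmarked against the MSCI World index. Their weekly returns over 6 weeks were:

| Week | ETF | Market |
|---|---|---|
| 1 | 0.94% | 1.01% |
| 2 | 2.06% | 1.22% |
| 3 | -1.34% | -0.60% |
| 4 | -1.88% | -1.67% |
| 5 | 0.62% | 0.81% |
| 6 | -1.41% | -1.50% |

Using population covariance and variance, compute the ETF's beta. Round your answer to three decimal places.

r̄p = -0.1683%,  r̄m = -0.1217%
Cov = Σ(rp − r̄p)(rm − r̄m) / 6 = 1.6501
Var(rm) = Σ(rm − r̄m)² / 6 = 1.4124
β = Cov / Var = 1.6501 / 1.4124 = 1.1683

1.168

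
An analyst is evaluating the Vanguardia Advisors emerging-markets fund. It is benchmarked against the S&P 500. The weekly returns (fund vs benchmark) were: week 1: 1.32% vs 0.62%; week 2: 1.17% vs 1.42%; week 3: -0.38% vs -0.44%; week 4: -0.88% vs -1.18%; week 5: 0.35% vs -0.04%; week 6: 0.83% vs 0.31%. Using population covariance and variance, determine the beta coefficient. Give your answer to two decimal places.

0.91

r̄p = 0.4017%,  r̄m = 0.1150%
Cov = Σ(rp − r̄p)(rm − r̄m) / 6 = 0.6086
Var(rm) = Σ(rm − r̄m)² / 6 = 0.6675
β = Cov / Var = 0.6086 / 0.6675 = 0.9118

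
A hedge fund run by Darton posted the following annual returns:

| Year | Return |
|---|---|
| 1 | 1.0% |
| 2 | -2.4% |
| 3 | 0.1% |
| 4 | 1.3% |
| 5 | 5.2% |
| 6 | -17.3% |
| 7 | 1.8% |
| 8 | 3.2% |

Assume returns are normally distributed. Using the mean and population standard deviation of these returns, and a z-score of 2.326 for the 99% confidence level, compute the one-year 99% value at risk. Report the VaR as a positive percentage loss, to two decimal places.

16.10

Mean return r̄ = -7.10 / 8 = -0.8875%
Population std dev = √[341.9688 / 8] = 6.5381%
VaR = −(r̄ − z·σ) = −(-0.8875 − 2.326 × 6.5381) = −(-16.0951) = 16.0951%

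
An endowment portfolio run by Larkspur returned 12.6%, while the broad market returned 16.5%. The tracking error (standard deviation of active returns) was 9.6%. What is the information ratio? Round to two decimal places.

-0.41

IR = (Rp − Rb) / TE = (12.6% − 16.5%) / 9.6% = -3.90% / 9.6% = -0.4063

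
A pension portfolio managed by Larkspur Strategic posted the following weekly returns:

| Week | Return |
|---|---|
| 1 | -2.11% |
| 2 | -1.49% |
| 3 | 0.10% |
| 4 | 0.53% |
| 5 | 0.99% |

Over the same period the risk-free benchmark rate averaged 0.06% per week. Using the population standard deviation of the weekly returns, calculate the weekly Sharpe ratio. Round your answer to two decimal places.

μ = (-2.11 − 1.49 + 0.1 + 0.53 + 0.99) / 5 = -1.980 / 5 = -0.3960%
Population σ = √[Σ(r − μ)² / 5] = √[7.1591 / 5] = √1.4318 = 1.1966%
Sharpe = (μ − rf) / σ = (-0.3960 − 0.06) / 1.1966 = -0.4560 / 1.1966 = -0.3811

-0.38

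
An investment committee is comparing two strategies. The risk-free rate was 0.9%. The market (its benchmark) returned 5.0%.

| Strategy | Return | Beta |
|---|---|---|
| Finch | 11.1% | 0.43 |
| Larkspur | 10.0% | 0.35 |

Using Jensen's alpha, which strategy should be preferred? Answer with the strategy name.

Finch: α = 11.1% − [0.9% + 0.43 × (5.0% − 0.9%)] = 8.437
Larkspur: α = 10.0% − [0.9% + 0.35 × (5.0% − 0.9%)] = 7.665
Highest: Finch (8.437).

Finch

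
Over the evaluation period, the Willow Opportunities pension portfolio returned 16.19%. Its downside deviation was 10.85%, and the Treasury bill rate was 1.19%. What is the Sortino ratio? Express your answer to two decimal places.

Sortino = (Rp − Rf) / σd = (16.19% − 1.19%) / 10.85% = 15.00% / 10.85% = 1.3825

1.38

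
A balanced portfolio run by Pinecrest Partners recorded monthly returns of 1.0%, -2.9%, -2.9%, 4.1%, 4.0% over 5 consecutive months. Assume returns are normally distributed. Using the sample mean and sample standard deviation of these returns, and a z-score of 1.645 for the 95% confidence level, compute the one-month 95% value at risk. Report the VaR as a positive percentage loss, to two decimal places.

5.07

r̄ = (1 − 2.9 − 2.9 + 4.1 + 4) / 5 = 0.6600%
Sample σ = √[Σ(r − r̄)² / 4] = √[48.4520 / 4] = √12.1130 = 3.4804%
VaR = −(r̄ − z·σ) = −(0.6600 − 1.645 × 3.4804) = −(-5.0653) = 5.0653%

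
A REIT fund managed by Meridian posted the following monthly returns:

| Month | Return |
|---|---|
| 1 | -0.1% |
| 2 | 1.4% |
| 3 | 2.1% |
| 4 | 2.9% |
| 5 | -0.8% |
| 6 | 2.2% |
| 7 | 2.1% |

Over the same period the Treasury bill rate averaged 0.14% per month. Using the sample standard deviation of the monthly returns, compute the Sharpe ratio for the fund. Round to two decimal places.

0.93

μ = (-0.1 + 1.4 + 2.1 + 2.9 − 0.8 + 2.2 + 2.1) / 7 = 1.4000%
Σ(r − μ)² = 10.9600; sample σ = √(10.9600/6) = 1.3515%
Sharpe = (μ − rf) / σ = (1.4000 − 0.14) / 1.3515 = 1.2600 / 1.3515 = 0.9323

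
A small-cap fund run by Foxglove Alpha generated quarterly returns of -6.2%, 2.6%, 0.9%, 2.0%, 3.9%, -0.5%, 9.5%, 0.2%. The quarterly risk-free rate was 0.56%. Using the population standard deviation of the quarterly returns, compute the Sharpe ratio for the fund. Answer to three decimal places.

r̄ = (-6.2 + 2.6 + 0.9 + 2 + 3.9 − 0.5 + 9.5 + 0.2) / 8 = 12.40 / 8 = 1.5500%
Population std dev = √[136.5400 / 8] = 4.1313%
Sharpe = (r̄ − rf) / σ = (1.5500 − 0.56) / 4.1313 = 0.9900 / 4.1313 = 0.2396

0.240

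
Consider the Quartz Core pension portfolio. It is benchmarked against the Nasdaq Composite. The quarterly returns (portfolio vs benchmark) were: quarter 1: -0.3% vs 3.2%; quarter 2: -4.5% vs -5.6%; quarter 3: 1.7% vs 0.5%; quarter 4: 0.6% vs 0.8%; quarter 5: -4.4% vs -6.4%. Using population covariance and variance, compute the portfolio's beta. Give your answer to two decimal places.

0.60

r̄p = -1.3800%,  r̄m = -1.5000%
Cov = Σ(rp − r̄p)(rm − r̄m) / 5 = 8.6760
Var(rm) = Σ(rm − r̄m)² / 5 = 14.4400
β = Cov / Var = 8.6760 / 14.4400 = 0.6008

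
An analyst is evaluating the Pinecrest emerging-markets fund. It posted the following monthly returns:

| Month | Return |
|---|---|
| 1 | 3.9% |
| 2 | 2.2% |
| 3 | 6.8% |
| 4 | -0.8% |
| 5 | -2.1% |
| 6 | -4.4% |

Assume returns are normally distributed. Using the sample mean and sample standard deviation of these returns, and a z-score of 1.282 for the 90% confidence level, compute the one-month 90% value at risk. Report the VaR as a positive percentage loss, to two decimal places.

4.37

Mean return μ = 5.60 / 6 = 0.9333%
Σ(r − μ)² = (3.9 − 0.9333)² + (2.2 − 0.9333)² + (6.8 − 0.9333)² + … = 85.4733
sample σ = √(85.4733 / 5) = √17.0947 = 4.1346%
VaR = −(μ − z·σ) = −(0.9333 − 1.282 × 4.1346) = −(-4.3673) = 4.3673%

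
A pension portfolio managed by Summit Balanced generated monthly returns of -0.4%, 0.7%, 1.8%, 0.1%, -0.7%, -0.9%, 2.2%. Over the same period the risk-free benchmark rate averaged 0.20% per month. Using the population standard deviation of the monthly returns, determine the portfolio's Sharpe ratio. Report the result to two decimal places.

r̄ = (-0.4 + 0.7 + 1.8 + 0.1 − 0.7 − 0.9 + 2.2) / 7 = 2.80 / 7 = 0.4000%
Σ(r − r̄)² = 8.9200; population σ = √(8.9200/7) = 1.1288%
Sharpe = (r̄ − rf) / σ = (0.4000 − 0.2) / 1.1288 = 0.2000 / 1.1288 = 0.1772

0.18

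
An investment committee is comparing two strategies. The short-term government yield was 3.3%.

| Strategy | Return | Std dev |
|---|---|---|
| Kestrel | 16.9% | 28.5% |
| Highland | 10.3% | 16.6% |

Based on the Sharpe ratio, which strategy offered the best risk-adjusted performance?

Kestrel

Kestrel: Sharpe ratio = (16.9% − 3.3%) / 28.5% = 0.477
Highland: Sharpe ratio = (10.3% − 3.3%) / 16.6% = 0.422
Highest: Kestrel (0.477).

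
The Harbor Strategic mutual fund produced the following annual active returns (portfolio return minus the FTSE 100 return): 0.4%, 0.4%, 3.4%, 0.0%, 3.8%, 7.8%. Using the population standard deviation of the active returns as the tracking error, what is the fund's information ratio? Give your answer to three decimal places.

r̄ = (0.4 + 0.4 + 3.4 + 0 + 3.8 + 7.8) / 6 = 15.80 / 6 = 2.6333%
Σ(r − r̄)² = (0.4 − 2.6333)² + (0.4 − 2.6333)² + (3.4 − 2.6333)² + … = 45.5533
population σ = √(45.5533 / 6) = √7.5922 = 2.7554%
IR = r̄ / tracking error = 2.6333 / 2.7554 = 0.9557

0.956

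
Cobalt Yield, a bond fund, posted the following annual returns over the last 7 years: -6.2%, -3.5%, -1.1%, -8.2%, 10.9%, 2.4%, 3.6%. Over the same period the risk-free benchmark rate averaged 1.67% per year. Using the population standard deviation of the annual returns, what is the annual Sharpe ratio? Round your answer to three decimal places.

-0.326

r̄ = (-6.2 − 3.5 − 1.1 − 8.2 + 10.9 + 2.4 + 3.6) / 7 = -0.3000%
Σ(r − r̄)² = (-6.2 − (-0.3000))² + (-3.5 − (-0.3000))² + (-1.1 − (-0.3000))² + … = 256.0400
σ = √[256.0400 / 7] = 6.0479%
Sharpe = (r̄ − rf) / σ = (-0.3000 − 1.67) / 6.0479 = -1.9700 / 6.0479 = -0.3257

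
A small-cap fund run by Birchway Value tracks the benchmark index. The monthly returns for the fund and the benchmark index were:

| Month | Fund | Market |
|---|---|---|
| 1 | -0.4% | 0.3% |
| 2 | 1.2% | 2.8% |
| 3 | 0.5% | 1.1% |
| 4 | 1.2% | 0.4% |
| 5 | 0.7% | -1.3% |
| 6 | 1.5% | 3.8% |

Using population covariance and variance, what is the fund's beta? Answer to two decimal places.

r̄p = 0.7833%,  r̄m = 1.1833%
Cov = Σ(rp − r̄p)(rm − r̄m) / 6 = 0.5831
Var(rm) = Σ(rm − r̄m)² / 6 = 2.8381
β = Cov / Var = 0.5831 / 2.8381 = 0.2055

0.21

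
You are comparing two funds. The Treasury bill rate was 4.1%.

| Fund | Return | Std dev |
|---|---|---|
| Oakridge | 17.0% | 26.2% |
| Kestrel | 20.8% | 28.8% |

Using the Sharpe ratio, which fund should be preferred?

Oakridge: Sharpe ratio = (17.0% − 4.1%) / 26.2% = 0.492
Kestrel: Sharpe ratio = (20.8% − 4.1%) / 28.8% = 0.580
Highest: Kestrel (0.580).

Kestrel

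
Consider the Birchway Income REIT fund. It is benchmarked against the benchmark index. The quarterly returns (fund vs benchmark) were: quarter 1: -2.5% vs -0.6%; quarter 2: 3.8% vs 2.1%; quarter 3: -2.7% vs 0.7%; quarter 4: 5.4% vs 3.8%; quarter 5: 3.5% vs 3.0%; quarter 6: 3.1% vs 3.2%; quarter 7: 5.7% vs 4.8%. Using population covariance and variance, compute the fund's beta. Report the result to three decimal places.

1.754

r̄p = 2.3286%,  r̄m = 2.4286%
Cov = Σ(rp − r̄p)(rm − r̄m) / 7 = 5.1863
Var(rm) = Σ(rm − r̄m)² / 7 = 2.9563
β = Cov / Var = 5.1863 / 2.9563 = 1.7543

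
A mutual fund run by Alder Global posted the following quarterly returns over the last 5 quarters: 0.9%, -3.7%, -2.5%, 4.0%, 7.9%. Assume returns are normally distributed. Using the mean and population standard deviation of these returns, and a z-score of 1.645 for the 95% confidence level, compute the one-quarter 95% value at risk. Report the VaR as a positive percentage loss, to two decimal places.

μ = (0.9 − 3.7 − 2.5 + 4 + 7.9) / 5 = 1.3200%
Σ(r − μ)² = 90.4480; population σ = √(90.4480/5) = 4.2532%
VaR = −(μ − z·σ) = −(1.3200 − 1.645 × 4.2532) = −(-5.6765) = 5.6765%

5.68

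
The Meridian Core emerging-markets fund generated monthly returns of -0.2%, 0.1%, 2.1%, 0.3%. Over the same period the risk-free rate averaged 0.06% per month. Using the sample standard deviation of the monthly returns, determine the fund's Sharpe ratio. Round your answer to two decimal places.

0.50

Mean return r̄ = 2.30 / 4 = 0.5750%
Σ(r − r̄)² = (-0.2 − 0.5750)² + (0.1 − 0.5750)² + … = 3.2275
sample σ = √(3.2275 / 3) = √1.0758 = 1.0372%
Sharpe = (r̄ − rf) / σ = (0.5750 − 0.06) / 1.0372 = 0.5150 / 1.0372 = 0.4965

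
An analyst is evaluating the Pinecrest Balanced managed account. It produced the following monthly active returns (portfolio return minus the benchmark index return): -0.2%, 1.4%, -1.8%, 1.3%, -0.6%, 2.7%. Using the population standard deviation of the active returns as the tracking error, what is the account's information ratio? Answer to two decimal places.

r̄ = (-0.2 + 1.4 − 1.8 + 1.3 − 0.6 + 2.7) / 6 = 2.80 / 6 = 0.4667%
Population σ = √[Σ(r − r̄)² / 6] = √[13.2733 / 6] = √2.2122 = 1.4873%
IR = r̄ / tracking error = 0.4667 / 1.4873 = 0.3138

0.31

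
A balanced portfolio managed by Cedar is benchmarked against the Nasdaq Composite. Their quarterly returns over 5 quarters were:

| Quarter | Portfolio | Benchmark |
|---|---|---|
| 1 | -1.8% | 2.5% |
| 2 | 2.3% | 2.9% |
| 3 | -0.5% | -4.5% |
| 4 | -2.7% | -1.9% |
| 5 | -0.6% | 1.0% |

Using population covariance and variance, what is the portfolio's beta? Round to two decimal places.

0.23

r̄p = -0.6600%,  r̄m = 0.0000%
Cov = Σ(rp − r̄p)(rm − r̄m) / 5 = 1.7900
Var(rm) = Σ(rm − r̄m)² / 5 = 7.9040
β = Cov / Var = 1.7900 / 7.9040 = 0.2265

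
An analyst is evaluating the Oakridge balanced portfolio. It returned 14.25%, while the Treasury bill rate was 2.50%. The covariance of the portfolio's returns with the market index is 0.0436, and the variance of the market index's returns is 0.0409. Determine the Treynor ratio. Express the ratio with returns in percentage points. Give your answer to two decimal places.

β = Cov / Var = 0.0436 / 0.0409 = 1.0660
Treynor = (Rp − Rf) / β = (14.25% − 2.50%) / 1.0660 = 11.75 / 1.0660 = 11.0225

11.02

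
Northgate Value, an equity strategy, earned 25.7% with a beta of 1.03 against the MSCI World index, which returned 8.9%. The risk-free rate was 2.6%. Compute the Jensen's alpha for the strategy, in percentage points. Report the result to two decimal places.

16.61

CAPM expected return = Rf + β(Rm − Rf) = 2.6% + 1.03 × (8.9% − 2.6%) = 2.6 + 1.03 × 6.30 = 9.0890%
Jensen's α = Rp − E[R] = 25.7% − 9.0890% = 16.6110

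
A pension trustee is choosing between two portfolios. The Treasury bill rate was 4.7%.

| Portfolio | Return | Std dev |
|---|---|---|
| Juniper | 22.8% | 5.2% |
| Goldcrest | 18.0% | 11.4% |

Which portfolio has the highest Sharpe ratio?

Juniper

Juniper: Sharpe ratio = (22.8% − 4.7%) / 5.2% = 3.481
Goldcrest: Sharpe ratio = (18.0% − 4.7%) / 11.4% = 1.167
Highest: Juniper (3.481).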